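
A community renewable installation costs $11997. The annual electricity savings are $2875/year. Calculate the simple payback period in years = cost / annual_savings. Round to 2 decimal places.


Simple payback period = initial cost / annual savings
Payback = 11997 / 2875
Payback = 4.17 years

4.17


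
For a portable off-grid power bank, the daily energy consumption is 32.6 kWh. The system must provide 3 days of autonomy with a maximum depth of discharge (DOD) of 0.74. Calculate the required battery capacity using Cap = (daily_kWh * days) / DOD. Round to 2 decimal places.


Total energy needed = daily * days = 32.6 * 3 = 97.8 kWh
Account for depth of discharge:
  Cap = total_energy / DOD = 97.8 / 0.74
  Cap = 132.16 kWh

132.16


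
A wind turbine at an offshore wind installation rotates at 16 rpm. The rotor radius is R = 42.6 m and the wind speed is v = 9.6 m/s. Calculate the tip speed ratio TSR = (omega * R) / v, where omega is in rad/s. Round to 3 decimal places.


Convert rotational speed to rad/s:
  omega = 16 * 2 * pi / 60 = 1.6755 rad/s
Compute tip speed:
  v_tip = omega * R = 1.6755 * 42.6 = 71.377 m/s
Tip speed ratio:
  TSR = v_tip / v_wind = 71.377 / 9.6 = 7.435

7.435


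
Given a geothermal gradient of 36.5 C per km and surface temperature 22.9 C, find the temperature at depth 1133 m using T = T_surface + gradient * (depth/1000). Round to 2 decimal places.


Convert depth to km: 1133 / 1000 = 1.133 km
Temperature increase = gradient * depth_km = 36.5 * 1.133 = 41.35 C
Temperature at depth = T_surface + delta_T = 22.9 + 41.35
T = 64.25 C

64.25


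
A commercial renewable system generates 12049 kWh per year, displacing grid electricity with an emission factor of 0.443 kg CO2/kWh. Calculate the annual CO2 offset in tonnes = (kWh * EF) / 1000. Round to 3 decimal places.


CO2 offset in kg = generation * emission_factor
CO2 offset = 12049 * 0.443 = 5337.71 kg
Convert to tonnes:
  CO2 offset = 5337.71 / 1000 = 5.338 tonnes

5.338


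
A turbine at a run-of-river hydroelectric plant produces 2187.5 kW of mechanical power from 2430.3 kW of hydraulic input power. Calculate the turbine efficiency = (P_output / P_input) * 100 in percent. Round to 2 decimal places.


Turbine efficiency = (output power / input power) * 100
eta = (2187.5 / 2430.3) * 100
eta = 90.01%

90.01


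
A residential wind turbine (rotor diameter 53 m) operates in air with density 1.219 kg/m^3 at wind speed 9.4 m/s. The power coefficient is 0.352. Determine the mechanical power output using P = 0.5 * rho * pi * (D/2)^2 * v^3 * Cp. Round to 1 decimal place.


Step 1 -- Compute swept area:
  A = pi * (D/2)^2 = pi * (53/2)^2 = 2206.18 m^2
Step 2 -- Apply wind power equation:
  P = 0.5 * rho * A * v^3 * Cp
  v^3 = 9.4^3 = 830.584
  P = 0.5 * 1.219 * 2206.18 * 830.584 * 0.352
  P = 393134.9 W

393134.9


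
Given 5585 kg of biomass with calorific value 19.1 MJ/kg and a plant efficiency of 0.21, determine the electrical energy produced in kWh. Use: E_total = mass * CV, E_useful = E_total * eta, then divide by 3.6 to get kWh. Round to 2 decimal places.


Total energy = mass * CV = 5585 * 19.1 = 106673.5 MJ
Useful energy = total * eta = 106673.5 * 0.21 = 22401.44 MJ
Convert to kWh: 22401.44 / 3.6
Useful energy = 6222.62 kWh

6222.62


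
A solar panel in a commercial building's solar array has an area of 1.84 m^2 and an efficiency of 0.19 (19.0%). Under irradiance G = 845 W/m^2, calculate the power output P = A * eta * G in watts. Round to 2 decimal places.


Use the solar power formula P = A * eta * G.
Given: A = 1.84 m^2, eta = 0.19, G = 845 W/m^2
P = 1.84 * 0.19 * 845
P = 295.41 W

295.41


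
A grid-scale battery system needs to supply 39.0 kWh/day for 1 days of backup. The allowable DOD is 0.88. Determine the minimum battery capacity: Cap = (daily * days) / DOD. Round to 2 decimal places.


Total energy needed = daily * days = 39.0 * 1 = 39.0 kWh
Account for depth of discharge:
  Cap = total_energy / DOD = 39.0 / 0.88
  Cap = 44.32 kWh

44.32


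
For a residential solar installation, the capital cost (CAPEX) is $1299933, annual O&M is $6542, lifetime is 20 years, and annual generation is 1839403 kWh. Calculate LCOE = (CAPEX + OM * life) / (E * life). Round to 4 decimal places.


Total cost = CAPEX + OM * lifetime = 1299933 + 6542 * 20 = 1299933 + 130840 = 1430773
Total generation = annual * lifetime = 1839403 * 20 = 36788060 kWh
LCOE = 1430773 / 36788060
LCOE = 0.0389 $/kWh

0.0389


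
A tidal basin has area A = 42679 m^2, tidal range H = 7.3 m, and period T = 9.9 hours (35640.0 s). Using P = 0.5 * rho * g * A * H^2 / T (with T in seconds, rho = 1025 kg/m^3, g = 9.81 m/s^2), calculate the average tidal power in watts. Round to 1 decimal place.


Convert period to seconds: T = 9.9 * 3600 = 35640.0 s
H^2 = 7.3^2 = 53.29
P = 0.5 * rho * g * A * H^2 / T
P = 0.5 * 1025 * 9.81 * 42679 * 53.29 / 35640.0
P = 320837.5 W

320837.5


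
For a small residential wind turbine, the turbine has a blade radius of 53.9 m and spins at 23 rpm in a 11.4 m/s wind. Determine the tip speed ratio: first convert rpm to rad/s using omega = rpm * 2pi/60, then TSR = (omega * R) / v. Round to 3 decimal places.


Convert rotational speed to rad/s:
  omega = 23 * 2 * pi / 60 = 2.4086 rad/s
Compute tip speed:
  v_tip = omega * R = 2.4086 * 53.9 = 129.821 m/s
Tip speed ratio:
  TSR = v_tip / v_wind = 129.821 / 11.4 = 11.388

11.388


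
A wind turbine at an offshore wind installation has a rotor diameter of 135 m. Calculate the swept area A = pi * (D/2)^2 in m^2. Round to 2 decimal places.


Compute the rotor radius:
  r = D / 2 = 135 / 2 = 67.5 m
Calculate swept area:
  A = pi * r^2 = pi * 67.5^2
  A = 14313.88 m^2

14313.88


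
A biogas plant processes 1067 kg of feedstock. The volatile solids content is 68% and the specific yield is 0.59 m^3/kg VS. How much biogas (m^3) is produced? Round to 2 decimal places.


Compute volatile solids:
  VS = mass * VS_fraction = 1067 * 0.68 = 725.56 kg
Calculate biogas volume:
  Biogas = VS * specific_yield = 725.56 * 0.59
  Biogas = 428.08 m^3

428.08


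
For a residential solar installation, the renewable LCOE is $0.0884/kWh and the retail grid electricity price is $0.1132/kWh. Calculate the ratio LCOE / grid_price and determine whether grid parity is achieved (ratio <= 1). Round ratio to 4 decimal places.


Compare LCOE to grid price:
  LCOE = $0.0884/kWh, Grid price = $0.1132/kWh
  Ratio = LCOE / grid_price = 0.0884 / 0.1132 = 0.7809
  Grid parity achieved (ratio <= 1)? yes

0.7809


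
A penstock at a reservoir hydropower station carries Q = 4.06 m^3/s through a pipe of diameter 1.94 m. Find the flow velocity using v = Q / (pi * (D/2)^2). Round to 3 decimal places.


Compute pipe cross-sectional area:
  A = pi * (D/2)^2 = pi * (1.94/2)^2 = 2.9559 m^2
Calculate velocity:
  v = Q / A = 4.06 / 2.9559
  v = 1.374 m/s

1.374


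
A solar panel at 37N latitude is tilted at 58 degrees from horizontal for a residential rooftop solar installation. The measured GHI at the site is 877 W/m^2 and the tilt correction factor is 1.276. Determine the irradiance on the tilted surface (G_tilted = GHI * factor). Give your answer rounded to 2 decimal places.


Identify the given values:
  GHI = 877 W/m^2, tilt correction factor = 1.276
Apply the formula G_tilted = GHI * factor:
  G_tilted = 877 * 1.276
  G_tilted = 1119.05 W/m^2

1119.05


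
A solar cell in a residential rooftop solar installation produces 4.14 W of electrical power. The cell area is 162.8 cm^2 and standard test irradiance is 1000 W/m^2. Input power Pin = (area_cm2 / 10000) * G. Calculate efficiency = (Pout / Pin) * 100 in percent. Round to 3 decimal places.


First compute the input power:
  Pin = area_cm2 / 10000 * G = 162.8 / 10000 * 1000 = 16.28 W
Then compute efficiency:
  Efficiency = (Pout / Pin) * 100 = (4.14 / 16.28) * 100
  Efficiency = 25.430%

25.430


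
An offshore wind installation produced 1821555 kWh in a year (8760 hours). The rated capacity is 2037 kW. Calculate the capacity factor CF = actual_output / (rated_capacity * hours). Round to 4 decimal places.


Capacity factor = actual output / maximum possible output
Maximum possible = rated * hours = 2037 * 8760 = 17844120 kWh
CF = 1821555 / 17844120
CF = 0.1021

0.1021


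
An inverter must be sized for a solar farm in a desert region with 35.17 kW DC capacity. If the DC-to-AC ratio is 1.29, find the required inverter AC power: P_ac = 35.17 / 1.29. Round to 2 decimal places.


The inverter AC capacity is determined by the DC/AC ratio.
Given: P_dc = 35.17 kW, DC/AC ratio = 1.29
P_ac = P_dc / ratio = 35.17 / 1.29
P_ac = 27.26 kW

27.26


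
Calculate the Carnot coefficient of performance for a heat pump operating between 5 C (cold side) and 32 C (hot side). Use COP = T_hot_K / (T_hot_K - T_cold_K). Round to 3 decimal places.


Convert to Kelvin:
  T_hot = 32 + 273.15 = 305.15 K
  T_cold = 5 + 273.15 = 278.15 K
Apply Carnot COP formula:
  COP = T_hot_K / (T_hot_K - T_cold_K) = 305.15 / 27.0
  COP = 11.302

11.302


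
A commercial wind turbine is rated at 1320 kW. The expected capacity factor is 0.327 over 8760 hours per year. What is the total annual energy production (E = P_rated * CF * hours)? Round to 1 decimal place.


Annual energy = rated_kW * capacity_factor * hours_per_year
Given: P_rated = 1320 kW, CF = 0.327, hours = 8760
E = 1320 * 0.327 * 8760
E = 3781166.4 kWh

3781166.4


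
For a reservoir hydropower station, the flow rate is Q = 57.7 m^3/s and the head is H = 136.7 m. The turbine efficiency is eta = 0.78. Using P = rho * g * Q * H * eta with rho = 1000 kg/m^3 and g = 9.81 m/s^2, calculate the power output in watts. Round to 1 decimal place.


Apply the hydropower formula P = rho * g * Q * H * eta
rho * g = 1000 * 9.81 = 9810.0
P = 9810.0 * 57.7 * 136.7 * 0.78
P = 60354261.2 W

60354261.2


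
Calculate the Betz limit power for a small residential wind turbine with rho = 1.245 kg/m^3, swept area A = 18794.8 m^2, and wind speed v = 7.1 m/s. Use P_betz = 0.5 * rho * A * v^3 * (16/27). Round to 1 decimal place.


The Betz coefficient Cp_max = 16/27 = 0.5926
v^3 = 7.1^3 = 357.911
P_betz = 0.5 * rho * A * v^3 * Cp_max
P_betz = 0.5 * 1.245 * 18794.8 * 357.911 * 0.5926
P_betz = 2481466.0 W

2481466.0


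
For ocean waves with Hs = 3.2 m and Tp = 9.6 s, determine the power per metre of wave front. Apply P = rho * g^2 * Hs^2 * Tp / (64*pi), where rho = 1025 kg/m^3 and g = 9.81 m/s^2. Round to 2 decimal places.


Apply wave power formula:
  g^2 = 9.81^2 = 96.2361
  Hs^2 = 3.2^2 = 10.24
  Numerator = rho * g^2 * Hs^2 * Tp = 1025 * 96.2361 * 10.24 * 9.6 = 9696903.41
  Denominator = 64 * pi = 201.0619
  P = 9696903.41 / 201.0619 = 48228.44 W/m

48228.44


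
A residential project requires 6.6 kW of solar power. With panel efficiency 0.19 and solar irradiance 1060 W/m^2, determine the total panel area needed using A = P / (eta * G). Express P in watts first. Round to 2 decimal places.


Convert target power to watts: P = 6.6 * 1000 = 6600.0 W
Compute denominator: eta * G = 0.19 * 1060 = 201.4
Required area A = P / (eta * G) = 6600.0 / 201.4
A = 32.77 m^2

32.77


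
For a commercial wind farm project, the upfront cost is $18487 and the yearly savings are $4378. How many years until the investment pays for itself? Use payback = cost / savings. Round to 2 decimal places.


Simple payback period = initial cost / annual savings
Payback = 18487 / 4378
Payback = 4.22 years

4.22


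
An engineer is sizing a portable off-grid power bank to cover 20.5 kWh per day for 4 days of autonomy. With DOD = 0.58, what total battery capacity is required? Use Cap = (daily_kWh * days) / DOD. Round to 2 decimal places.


Total energy needed = daily * days = 20.5 * 4 = 82.0 kWh
Account for depth of discharge:
  Cap = total_energy / DOD = 82.0 / 0.58
  Cap = 141.38 kWh

141.38


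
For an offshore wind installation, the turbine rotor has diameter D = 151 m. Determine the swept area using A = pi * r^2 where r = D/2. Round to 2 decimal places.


Compute the rotor radius:
  r = D / 2 = 151 / 2 = 75.5 m
Calculate swept area:
  A = pi * r^2 = pi * 75.5^2
  A = 17907.86 m^2

17907.86


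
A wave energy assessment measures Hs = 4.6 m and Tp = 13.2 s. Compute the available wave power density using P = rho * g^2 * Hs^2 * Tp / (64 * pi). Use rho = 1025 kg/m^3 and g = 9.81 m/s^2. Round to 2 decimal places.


Apply wave power formula:
  g^2 = 9.81^2 = 96.2361
  Hs^2 = 4.6^2 = 21.16
  Numerator = rho * g^2 * Hs^2 * Tp = 1025 * 96.2361 * 21.16 * 13.2 = 27551895.0
  Denominator = 64 * pi = 201.0619
  P = 27551895.0 / 201.0619 = 137031.88 W/m

137031.88


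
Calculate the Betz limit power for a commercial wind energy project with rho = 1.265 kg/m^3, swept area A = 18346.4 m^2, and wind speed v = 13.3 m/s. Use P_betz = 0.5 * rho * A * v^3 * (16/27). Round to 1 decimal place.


The Betz coefficient Cp_max = 16/27 = 0.5926
v^3 = 13.3^3 = 2352.637
P_betz = 0.5 * rho * A * v^3 * Cp_max
P_betz = 0.5 * 1.265 * 18346.4 * 2352.637 * 0.5926
P_betz = 16177914.3 W

16177914.3


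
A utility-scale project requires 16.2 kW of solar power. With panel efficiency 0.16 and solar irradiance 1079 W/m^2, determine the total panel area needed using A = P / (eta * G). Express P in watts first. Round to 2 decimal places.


Convert target power to watts: P = 16.2 * 1000 = 16200.0 W
Compute denominator: eta * G = 0.16 * 1079 = 172.64
Required area A = P / (eta * G) = 16200.0 / 172.64
A = 93.84 m^2

93.84


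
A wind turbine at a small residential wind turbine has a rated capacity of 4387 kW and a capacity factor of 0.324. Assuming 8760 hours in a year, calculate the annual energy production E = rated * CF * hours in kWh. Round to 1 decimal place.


Annual energy = rated_kW * capacity_factor * hours_per_year
Given: P_rated = 4387 kW, CF = 0.324, hours = 8760
E = 4387 * 0.324 * 8760
E = 12451358.9 kWh

12451358.9


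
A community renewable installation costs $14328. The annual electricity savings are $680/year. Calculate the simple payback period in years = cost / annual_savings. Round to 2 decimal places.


Simple payback period = initial cost / annual savings
Payback = 14328 / 680
Payback = 21.07 years

21.07


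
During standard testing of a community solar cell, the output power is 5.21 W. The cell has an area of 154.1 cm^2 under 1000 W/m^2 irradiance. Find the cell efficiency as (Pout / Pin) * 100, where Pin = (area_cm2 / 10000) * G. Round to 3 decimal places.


First compute the input power:
  Pin = area_cm2 / 10000 * G = 154.1 / 10000 * 1000 = 15.41 W
Then compute efficiency:
  Efficiency = (Pout / Pin) * 100 = (5.21 / 15.41) * 100
  Efficiency = 33.809%

33.809


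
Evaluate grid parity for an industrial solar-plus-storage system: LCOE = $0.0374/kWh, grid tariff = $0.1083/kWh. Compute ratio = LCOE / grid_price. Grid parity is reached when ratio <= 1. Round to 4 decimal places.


Compare LCOE to grid price:
  LCOE = $0.0374/kWh, Grid price = $0.1083/kWh
  Ratio = LCOE / grid_price = 0.0374 / 0.1083 = 0.3453
  Grid parity achieved (ratio <= 1)? yes

0.3453


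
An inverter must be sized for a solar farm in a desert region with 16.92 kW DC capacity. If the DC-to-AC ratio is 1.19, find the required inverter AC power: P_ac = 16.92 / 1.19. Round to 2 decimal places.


The inverter AC capacity is determined by the DC/AC ratio.
Given: P_dc = 16.92 kW, DC/AC ratio = 1.19
P_ac = P_dc / ratio = 16.92 / 1.19
P_ac = 14.22 kW

14.22


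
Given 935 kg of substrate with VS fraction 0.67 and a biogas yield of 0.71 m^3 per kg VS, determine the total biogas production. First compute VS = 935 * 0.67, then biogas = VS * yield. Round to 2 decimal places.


Compute volatile solids:
  VS = mass * VS_fraction = 935 * 0.67 = 626.45 kg
Calculate biogas volume:
  Biogas = VS * specific_yield = 626.45 * 0.71
  Biogas = 444.78 m^3

444.78


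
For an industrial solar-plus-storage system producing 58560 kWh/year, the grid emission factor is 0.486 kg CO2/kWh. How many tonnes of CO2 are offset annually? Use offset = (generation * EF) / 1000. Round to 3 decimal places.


CO2 offset in kg = generation * emission_factor
CO2 offset = 58560 * 0.486 = 28460.16 kg
Convert to tonnes:
  CO2 offset = 28460.16 / 1000 = 28.460 tonnes

28.460


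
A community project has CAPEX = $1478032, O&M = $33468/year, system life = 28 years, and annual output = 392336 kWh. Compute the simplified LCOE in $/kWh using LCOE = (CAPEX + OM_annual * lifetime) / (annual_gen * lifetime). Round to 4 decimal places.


Total cost = CAPEX + OM * lifetime = 1478032 + 33468 * 28 = 1478032 + 937104 = 2415136
Total generation = annual * lifetime = 392336 * 28 = 10985408 kWh
LCOE = 2415136 / 10985408
LCOE = 0.2198 $/kWh

0.2198


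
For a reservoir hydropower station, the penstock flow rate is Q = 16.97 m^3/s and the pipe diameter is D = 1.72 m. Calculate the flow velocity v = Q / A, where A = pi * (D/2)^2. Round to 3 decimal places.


Compute pipe cross-sectional area:
  A = pi * (D/2)^2 = pi * (1.72/2)^2 = 2.3235 m^2
Calculate velocity:
  v = Q / A = 16.97 / 2.3235
  v = 7.304 m/s

7.304


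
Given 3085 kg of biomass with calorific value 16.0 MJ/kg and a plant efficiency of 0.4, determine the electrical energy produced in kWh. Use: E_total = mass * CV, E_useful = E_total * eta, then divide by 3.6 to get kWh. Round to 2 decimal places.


Total energy = mass * CV = 3085 * 16.0 = 49360.0 MJ
Useful energy = total * eta = 49360.0 * 0.4 = 19744.0 MJ
Convert to kWh: 19744.0 / 3.6
Useful energy = 5484.44 kWh

5484.44


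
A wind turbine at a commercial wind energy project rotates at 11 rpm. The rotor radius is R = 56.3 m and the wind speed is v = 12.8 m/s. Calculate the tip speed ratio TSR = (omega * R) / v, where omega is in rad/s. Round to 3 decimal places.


Convert rotational speed to rad/s:
  omega = 11 * 2 * pi / 60 = 1.1519 rad/s
Compute tip speed:
  v_tip = omega * R = 1.1519 * 56.3 = 64.853 m/s
Tip speed ratio:
  TSR = v_tip / v_wind = 64.853 / 12.8 = 5.067

5.067


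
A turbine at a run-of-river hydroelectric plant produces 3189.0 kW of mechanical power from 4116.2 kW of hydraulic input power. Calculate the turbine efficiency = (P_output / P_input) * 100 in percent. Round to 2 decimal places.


Turbine efficiency = (output power / input power) * 100
eta = (3189.0 / 4116.2) * 100
eta = 77.47%

77.47


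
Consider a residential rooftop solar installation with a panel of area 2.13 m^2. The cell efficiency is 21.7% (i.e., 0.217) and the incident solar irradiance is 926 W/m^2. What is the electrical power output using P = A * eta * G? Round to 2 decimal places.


Use the solar power formula P = A * eta * G.
Given: A = 2.13 m^2, eta = 0.217, G = 926 W/m^2
P = 2.13 * 0.217 * 926
P = 428.01 W

428.01


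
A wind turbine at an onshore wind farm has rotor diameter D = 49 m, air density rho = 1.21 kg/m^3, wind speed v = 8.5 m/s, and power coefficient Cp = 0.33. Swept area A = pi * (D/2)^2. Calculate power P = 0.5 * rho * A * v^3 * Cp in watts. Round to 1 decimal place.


Step 1 -- Compute swept area:
  A = pi * (D/2)^2 = pi * (49/2)^2 = 1885.74 m^2
Step 2 -- Apply wind power equation:
  P = 0.5 * rho * A * v^3 * Cp
  v^3 = 8.5^3 = 614.125
  P = 0.5 * 1.21 * 1885.74 * 614.125 * 0.33
  P = 231210.8 W

231210.8


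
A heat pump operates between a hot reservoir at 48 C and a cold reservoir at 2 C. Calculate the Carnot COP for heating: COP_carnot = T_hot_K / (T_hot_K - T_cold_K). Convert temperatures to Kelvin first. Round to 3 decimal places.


Convert to Kelvin:
  T_hot = 48 + 273.15 = 321.15 K
  T_cold = 2 + 273.15 = 275.15 K
Apply Carnot COP formula:
  COP = T_hot_K / (T_hot_K - T_cold_K) = 321.15 / 46.0
  COP = 6.982

6.982


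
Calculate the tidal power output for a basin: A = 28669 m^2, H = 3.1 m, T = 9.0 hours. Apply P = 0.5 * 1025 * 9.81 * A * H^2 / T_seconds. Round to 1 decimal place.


Convert period to seconds: T = 9.0 * 3600 = 32400.0 s
H^2 = 3.1^2 = 9.61
P = 0.5 * rho * g * A * H^2 / T
P = 0.5 * 1025 * 9.81 * 28669 * 9.61 / 32400.0
P = 42751.7 W

42751.7


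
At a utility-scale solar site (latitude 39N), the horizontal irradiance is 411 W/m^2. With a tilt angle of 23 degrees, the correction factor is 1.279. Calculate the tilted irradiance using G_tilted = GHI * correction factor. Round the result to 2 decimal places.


Identify the given values:
  GHI = 411 W/m^2, tilt correction factor = 1.279
Apply the formula G_tilted = GHI * factor:
  G_tilted = 411 * 1.279
  G_tilted = 525.67 W/m^2

525.67


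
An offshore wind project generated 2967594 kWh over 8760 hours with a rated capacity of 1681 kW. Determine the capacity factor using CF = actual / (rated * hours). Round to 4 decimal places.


Capacity factor = actual output / maximum possible output
Maximum possible = rated * hours = 1681 * 8760 = 14725560 kWh
CF = 2967594 / 14725560
CF = 0.2015

0.2015


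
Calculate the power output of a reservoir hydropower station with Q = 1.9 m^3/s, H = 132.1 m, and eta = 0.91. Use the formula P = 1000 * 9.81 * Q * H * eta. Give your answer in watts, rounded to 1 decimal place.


Apply the hydropower formula P = rho * g * Q * H * eta
rho * g = 1000 * 9.81 = 9810.0
P = 9810.0 * 1.9 * 132.1 * 0.91
P = 2240612.8 W

2240612.8


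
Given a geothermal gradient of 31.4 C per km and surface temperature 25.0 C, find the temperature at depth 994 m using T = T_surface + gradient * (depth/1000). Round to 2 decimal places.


Convert depth to km: 994 / 1000 = 0.994 km
Temperature increase = gradient * depth_km = 31.4 * 0.994 = 31.21 C
Temperature at depth = T_surface + delta_T = 25.0 + 31.21
T = 56.21 C

56.21


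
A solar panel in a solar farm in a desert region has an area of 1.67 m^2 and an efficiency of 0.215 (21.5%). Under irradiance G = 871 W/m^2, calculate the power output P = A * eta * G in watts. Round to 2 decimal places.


Use the solar power formula P = A * eta * G.
Given: A = 1.67 m^2, eta = 0.215, G = 871 W/m^2
P = 1.67 * 0.215 * 871
P = 312.73 W

312.73


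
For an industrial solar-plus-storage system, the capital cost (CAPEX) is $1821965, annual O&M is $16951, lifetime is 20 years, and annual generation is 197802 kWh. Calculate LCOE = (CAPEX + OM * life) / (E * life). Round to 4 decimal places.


Total cost = CAPEX + OM * lifetime = 1821965 + 16951 * 20 = 1821965 + 339020 = 2160985
Total generation = annual * lifetime = 197802 * 20 = 3956040 kWh
LCOE = 2160985 / 3956040
LCOE = 0.5462 $/kWh

0.5462


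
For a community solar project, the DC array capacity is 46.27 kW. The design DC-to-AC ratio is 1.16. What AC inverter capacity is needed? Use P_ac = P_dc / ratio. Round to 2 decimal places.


The inverter AC capacity is determined by the DC/AC ratio.
Given: P_dc = 46.27 kW, DC/AC ratio = 1.16
P_ac = P_dc / ratio = 46.27 / 1.16
P_ac = 39.89 kW

39.89


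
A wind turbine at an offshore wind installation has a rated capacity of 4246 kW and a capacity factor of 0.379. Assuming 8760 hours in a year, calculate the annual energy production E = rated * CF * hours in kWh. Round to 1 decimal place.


Annual energy = rated_kW * capacity_factor * hours_per_year
Given: P_rated = 4246 kW, CF = 0.379, hours = 8760
E = 4246 * 0.379 * 8760
E = 14096889.8 kWh

14096889.8


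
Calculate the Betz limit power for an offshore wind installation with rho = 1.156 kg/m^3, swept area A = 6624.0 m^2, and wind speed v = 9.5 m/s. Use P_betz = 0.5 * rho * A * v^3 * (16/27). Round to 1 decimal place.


The Betz coefficient Cp_max = 16/27 = 0.5926
v^3 = 9.5^3 = 857.375
P_betz = 0.5 * rho * A * v^3 * Cp_max
P_betz = 0.5 * 1.156 * 6624.0 * 857.375 * 0.5926
P_betz = 1945249.0 W

1945249.0


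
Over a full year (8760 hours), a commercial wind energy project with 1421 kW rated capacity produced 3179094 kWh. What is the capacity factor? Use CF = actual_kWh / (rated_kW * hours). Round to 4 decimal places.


Capacity factor = actual output / maximum possible output
Maximum possible = rated * hours = 1421 * 8760 = 12447960 kWh
CF = 3179094 / 12447960
CF = 0.2554

0.2554


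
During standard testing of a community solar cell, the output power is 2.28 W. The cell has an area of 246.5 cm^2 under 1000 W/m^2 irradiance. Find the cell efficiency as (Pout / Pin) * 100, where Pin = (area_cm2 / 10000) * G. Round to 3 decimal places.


First compute the input power:
  Pin = area_cm2 / 10000 * G = 246.5 / 10000 * 1000 = 24.65 W
Then compute efficiency:
  Efficiency = (Pout / Pin) * 100 = (2.28 / 24.65) * 100
  Efficiency = 9.249%

9.249


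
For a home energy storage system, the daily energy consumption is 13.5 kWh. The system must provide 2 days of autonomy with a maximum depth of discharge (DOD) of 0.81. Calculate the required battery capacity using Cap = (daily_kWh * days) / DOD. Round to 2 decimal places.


Total energy needed = daily * days = 13.5 * 2 = 27.0 kWh
Account for depth of discharge:
  Cap = total_energy / DOD = 27.0 / 0.81
  Cap = 33.33 kWh

33.33


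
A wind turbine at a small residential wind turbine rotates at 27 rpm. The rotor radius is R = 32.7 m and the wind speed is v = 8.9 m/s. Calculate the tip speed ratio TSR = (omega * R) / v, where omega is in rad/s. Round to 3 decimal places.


Convert rotational speed to rad/s:
  omega = 27 * 2 * pi / 60 = 2.8274 rad/s
Compute tip speed:
  v_tip = omega * R = 2.8274 * 32.7 = 92.457 m/s
Tip speed ratio:
  TSR = v_tip / v_wind = 92.457 / 8.9 = 10.388

10.388


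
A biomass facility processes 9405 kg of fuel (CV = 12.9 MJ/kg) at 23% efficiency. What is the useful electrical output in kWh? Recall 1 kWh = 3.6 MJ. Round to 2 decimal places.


Total energy = mass * CV = 9405 * 12.9 = 121324.5 MJ
Useful energy = total * eta = 121324.5 * 0.23 = 27904.64 MJ
Convert to kWh: 27904.64 / 3.6
Useful energy = 7751.29 kWh

7751.29


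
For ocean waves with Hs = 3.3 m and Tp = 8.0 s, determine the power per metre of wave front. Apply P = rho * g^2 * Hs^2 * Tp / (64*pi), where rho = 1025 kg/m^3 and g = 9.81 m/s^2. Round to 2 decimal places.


Apply wave power formula:
  g^2 = 9.81^2 = 96.2361
  Hs^2 = 3.3^2 = 10.89
  Numerator = rho * g^2 * Hs^2 * Tp = 1025 * 96.2361 * 10.89 * 8.0 = 8593691.26
  Denominator = 64 * pi = 201.0619
  P = 8593691.26 / 201.0619 = 42741.51 W/m

42741.51


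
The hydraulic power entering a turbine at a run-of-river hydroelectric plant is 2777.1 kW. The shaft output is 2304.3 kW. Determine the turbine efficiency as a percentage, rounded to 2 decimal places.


Turbine efficiency = (output power / input power) * 100
eta = (2304.3 / 2777.1) * 100
eta = 82.98%

82.98


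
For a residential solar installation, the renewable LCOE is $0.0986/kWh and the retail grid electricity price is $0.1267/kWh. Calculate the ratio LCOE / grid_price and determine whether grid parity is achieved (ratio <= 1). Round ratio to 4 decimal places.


Compare LCOE to grid price:
  LCOE = $0.0986/kWh, Grid price = $0.1267/kWh
  Ratio = LCOE / grid_price = 0.0986 / 0.1267 = 0.7782
  Grid parity achieved (ratio <= 1)? yes

0.7782


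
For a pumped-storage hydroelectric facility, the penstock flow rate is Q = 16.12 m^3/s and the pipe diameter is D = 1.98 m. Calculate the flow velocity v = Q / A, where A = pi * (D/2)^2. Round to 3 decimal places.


Compute pipe cross-sectional area:
  A = pi * (D/2)^2 = pi * (1.98/2)^2 = 3.0791 m^2
Calculate velocity:
  v = Q / A = 16.12 / 3.0791
  v = 5.235 m/s

5.235


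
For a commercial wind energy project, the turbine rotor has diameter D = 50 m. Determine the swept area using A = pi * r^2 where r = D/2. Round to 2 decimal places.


Compute the rotor radius:
  r = D / 2 = 50 / 2 = 25.0 m
Calculate swept area:
  A = pi * r^2 = pi * 25.0^2
  A = 1963.50 m^2

1963.50


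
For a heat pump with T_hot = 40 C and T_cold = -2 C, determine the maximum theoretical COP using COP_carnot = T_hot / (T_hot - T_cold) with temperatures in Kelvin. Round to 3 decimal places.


Convert to Kelvin:
  T_hot = 40 + 273.15 = 313.15 K
  T_cold = -2 + 273.15 = 271.15 K
Apply Carnot COP formula:
  COP = T_hot_K / (T_hot_K - T_cold_K) = 313.15 / 42.0
  COP = 7.456

7.456


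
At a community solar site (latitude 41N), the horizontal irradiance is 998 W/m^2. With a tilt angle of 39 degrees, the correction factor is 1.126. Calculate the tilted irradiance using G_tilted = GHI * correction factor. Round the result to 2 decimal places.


Identify the given values:
  GHI = 998 W/m^2, tilt correction factor = 1.126
Apply the formula G_tilted = GHI * factor:
  G_tilted = 998 * 1.126
  G_tilted = 1123.75 W/m^2

1123.75


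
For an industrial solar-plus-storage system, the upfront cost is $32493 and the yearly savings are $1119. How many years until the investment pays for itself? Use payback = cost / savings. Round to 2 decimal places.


Simple payback period = initial cost / annual savings
Payback = 32493 / 1119
Payback = 29.04 years

29.04


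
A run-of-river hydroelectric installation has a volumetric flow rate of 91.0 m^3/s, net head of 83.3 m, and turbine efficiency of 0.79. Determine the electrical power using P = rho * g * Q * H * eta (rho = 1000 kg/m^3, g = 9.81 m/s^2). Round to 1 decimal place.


Apply the hydropower formula P = rho * g * Q * H * eta
rho * g = 1000 * 9.81 = 9810.0
P = 9810.0 * 91.0 * 83.3 * 0.79
P = 58746567.0 W

58746567.0


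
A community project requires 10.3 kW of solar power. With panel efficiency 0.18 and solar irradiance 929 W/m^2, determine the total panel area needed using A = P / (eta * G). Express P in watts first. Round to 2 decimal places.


Convert target power to watts: P = 10.3 * 1000 = 10300.0 W
Compute denominator: eta * G = 0.18 * 929 = 167.22
Required area A = P / (eta * G) = 10300.0 / 167.22
A = 61.60 m^2

61.60


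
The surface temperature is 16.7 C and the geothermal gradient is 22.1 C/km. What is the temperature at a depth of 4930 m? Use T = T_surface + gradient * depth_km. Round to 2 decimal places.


Convert depth to km: 4930 / 1000 = 4.93 km
Temperature increase = gradient * depth_km = 22.1 * 4.93 = 108.95 C
Temperature at depth = T_surface + delta_T = 16.7 + 108.95
T = 125.65 C

125.65


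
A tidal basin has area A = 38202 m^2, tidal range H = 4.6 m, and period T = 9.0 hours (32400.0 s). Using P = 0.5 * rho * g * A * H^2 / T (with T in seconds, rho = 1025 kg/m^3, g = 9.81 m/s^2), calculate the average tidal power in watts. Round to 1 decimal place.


Convert period to seconds: T = 9.0 * 3600 = 32400.0 s
H^2 = 4.6^2 = 21.16
P = 0.5 * rho * g * A * H^2 / T
P = 0.5 * 1025 * 9.81 * 38202 * 21.16 / 32400.0
P = 125435.3 W

125435.3


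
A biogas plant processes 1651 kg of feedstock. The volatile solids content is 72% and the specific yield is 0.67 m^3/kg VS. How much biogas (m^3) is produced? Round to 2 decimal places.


Compute volatile solids:
  VS = mass * VS_fraction = 1651 * 0.72 = 1188.72 kg
Calculate biogas volume:
  Biogas = VS * specific_yield = 1188.72 * 0.67
  Biogas = 796.44 m^3

796.44


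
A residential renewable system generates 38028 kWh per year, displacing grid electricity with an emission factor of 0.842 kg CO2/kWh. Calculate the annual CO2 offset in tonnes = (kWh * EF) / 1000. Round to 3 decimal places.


CO2 offset in kg = generation * emission_factor
CO2 offset = 38028 * 0.842 = 32019.58 kg
Convert to tonnes:
  CO2 offset = 32019.58 / 1000 = 32.020 tonnes

32.020


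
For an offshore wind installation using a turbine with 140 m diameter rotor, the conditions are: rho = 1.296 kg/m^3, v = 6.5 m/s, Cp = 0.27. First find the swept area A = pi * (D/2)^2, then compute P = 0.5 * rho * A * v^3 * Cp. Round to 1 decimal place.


Step 1 -- Compute swept area:
  A = pi * (D/2)^2 = pi * (140/2)^2 = 15393.8 m^2
Step 2 -- Apply wind power equation:
  P = 0.5 * rho * A * v^3 * Cp
  v^3 = 6.5^3 = 274.625
  P = 0.5 * 1.296 * 15393.8 * 274.625 * 0.27
  P = 739647.5 W

739647.5


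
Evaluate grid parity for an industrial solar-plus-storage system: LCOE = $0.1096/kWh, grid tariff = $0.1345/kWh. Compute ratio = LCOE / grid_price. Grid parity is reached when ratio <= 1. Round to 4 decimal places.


Compare LCOE to grid price:
  LCOE = $0.1096/kWh, Grid price = $0.1345/kWh
  Ratio = LCOE / grid_price = 0.1096 / 0.1345 = 0.8149
  Grid parity achieved (ratio <= 1)? yes

0.8149


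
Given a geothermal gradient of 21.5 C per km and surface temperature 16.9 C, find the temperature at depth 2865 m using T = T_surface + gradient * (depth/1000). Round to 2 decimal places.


Convert depth to km: 2865 / 1000 = 2.865 km
Temperature increase = gradient * depth_km = 21.5 * 2.865 = 61.6 C
Temperature at depth = T_surface + delta_T = 16.9 + 61.6
T = 78.50 C

78.50


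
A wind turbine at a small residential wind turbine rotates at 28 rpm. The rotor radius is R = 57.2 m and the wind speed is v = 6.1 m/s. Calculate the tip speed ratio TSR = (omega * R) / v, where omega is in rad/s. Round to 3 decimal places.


Convert rotational speed to rad/s:
  omega = 28 * 2 * pi / 60 = 2.9322 rad/s
Compute tip speed:
  v_tip = omega * R = 2.9322 * 57.2 = 167.719 m/s
Tip speed ratio:
  TSR = v_tip / v_wind = 167.719 / 6.1 = 27.495

27.495


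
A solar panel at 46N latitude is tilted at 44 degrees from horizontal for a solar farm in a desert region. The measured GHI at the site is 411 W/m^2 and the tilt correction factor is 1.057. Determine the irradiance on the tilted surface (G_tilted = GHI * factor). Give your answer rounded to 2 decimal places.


Identify the given values:
  GHI = 411 W/m^2, tilt correction factor = 1.057
Apply the formula G_tilted = GHI * factor:
  G_tilted = 411 * 1.057
  G_tilted = 434.43 W/m^2

434.43


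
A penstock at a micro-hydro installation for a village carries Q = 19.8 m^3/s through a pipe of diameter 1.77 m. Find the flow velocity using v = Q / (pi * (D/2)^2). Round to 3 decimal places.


Compute pipe cross-sectional area:
  A = pi * (D/2)^2 = pi * (1.77/2)^2 = 2.4606 m^2
Calculate velocity:
  v = Q / A = 19.8 / 2.4606
  v = 8.047 m/s

8.047


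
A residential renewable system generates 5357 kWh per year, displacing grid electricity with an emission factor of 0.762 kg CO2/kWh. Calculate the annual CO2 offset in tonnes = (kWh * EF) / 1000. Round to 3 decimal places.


CO2 offset in kg = generation * emission_factor
CO2 offset = 5357 * 0.762 = 4082.03 kg
Convert to tonnes:
  CO2 offset = 4082.03 / 1000 = 4.082 tonnes

4.082


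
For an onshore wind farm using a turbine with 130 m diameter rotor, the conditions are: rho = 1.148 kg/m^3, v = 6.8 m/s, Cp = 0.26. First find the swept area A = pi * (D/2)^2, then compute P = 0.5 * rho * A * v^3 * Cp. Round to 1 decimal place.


Step 1 -- Compute swept area:
  A = pi * (D/2)^2 = pi * (130/2)^2 = 13273.23 m^2
Step 2 -- Apply wind power equation:
  P = 0.5 * rho * A * v^3 * Cp
  v^3 = 6.8^3 = 314.432
  P = 0.5 * 1.148 * 13273.23 * 314.432 * 0.26
  P = 622857.3 W

622857.3


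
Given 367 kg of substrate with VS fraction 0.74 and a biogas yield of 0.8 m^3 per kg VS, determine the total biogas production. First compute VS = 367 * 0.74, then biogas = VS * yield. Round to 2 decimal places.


Compute volatile solids:
  VS = mass * VS_fraction = 367 * 0.74 = 271.58 kg
Calculate biogas volume:
  Biogas = VS * specific_yield = 271.58 * 0.8
  Biogas = 217.26 m^3

217.26


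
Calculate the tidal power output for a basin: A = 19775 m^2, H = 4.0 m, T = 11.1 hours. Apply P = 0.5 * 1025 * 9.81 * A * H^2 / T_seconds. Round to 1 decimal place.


Convert period to seconds: T = 11.1 * 3600 = 39960.0 s
H^2 = 4.0^2 = 16.0
P = 0.5 * rho * g * A * H^2 / T
P = 0.5 * 1025 * 9.81 * 19775 * 16.0 / 39960.0
P = 39808.3 W

39808.3


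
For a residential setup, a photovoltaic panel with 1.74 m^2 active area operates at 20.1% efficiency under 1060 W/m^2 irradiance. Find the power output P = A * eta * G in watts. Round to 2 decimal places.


Use the solar power formula P = A * eta * G.
Given: A = 1.74 m^2, eta = 0.201, G = 1060 W/m^2
P = 1.74 * 0.201 * 1060
P = 370.72 W

370.72


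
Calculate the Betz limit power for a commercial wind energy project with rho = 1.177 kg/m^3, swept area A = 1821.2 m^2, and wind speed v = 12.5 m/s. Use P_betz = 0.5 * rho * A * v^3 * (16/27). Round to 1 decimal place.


The Betz coefficient Cp_max = 16/27 = 0.5926
v^3 = 12.5^3 = 1953.125
P_betz = 0.5 * rho * A * v^3 * Cp_max
P_betz = 0.5 * 1.177 * 1821.2 * 1953.125 * 0.5926
P_betz = 1240481.7 W

1240481.7


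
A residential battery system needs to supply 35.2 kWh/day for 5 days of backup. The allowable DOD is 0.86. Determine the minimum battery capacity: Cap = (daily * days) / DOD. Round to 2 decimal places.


Total energy needed = daily * days = 35.2 * 5 = 176.0 kWh
Account for depth of discharge:
  Cap = total_energy / DOD = 176.0 / 0.86
  Cap = 204.65 kWh

204.65


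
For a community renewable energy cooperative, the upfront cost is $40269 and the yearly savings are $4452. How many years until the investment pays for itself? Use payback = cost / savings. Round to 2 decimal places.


Simple payback period = initial cost / annual savings
Payback = 40269 / 4452
Payback = 9.05 years

9.05


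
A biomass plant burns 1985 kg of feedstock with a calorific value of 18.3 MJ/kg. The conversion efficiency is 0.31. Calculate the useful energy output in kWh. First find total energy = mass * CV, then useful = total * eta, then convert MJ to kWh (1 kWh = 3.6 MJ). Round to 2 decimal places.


Total energy = mass * CV = 1985 * 18.3 = 36325.5 MJ
Useful energy = total * eta = 36325.5 * 0.31 = 11260.91 MJ
Convert to kWh: 11260.91 / 3.6
Useful energy = 3128.03 kWh

3128.03


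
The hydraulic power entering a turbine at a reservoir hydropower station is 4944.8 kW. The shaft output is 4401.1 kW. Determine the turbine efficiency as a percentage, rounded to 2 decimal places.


Turbine efficiency = (output power / input power) * 100
eta = (4401.1 / 4944.8) * 100
eta = 89.00%

89.00


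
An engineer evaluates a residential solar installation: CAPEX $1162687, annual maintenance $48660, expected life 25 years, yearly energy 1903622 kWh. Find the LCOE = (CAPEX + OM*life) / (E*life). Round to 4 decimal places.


Total cost = CAPEX + OM * lifetime = 1162687 + 48660 * 25 = 1162687 + 1216500 = 2379187
Total generation = annual * lifetime = 1903622 * 25 = 47590550 kWh
LCOE = 2379187 / 47590550
LCOE = 0.0500 $/kWh

0.0500


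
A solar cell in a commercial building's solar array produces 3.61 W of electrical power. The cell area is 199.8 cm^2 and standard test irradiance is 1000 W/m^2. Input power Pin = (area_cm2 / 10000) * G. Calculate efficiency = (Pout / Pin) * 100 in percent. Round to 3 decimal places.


First compute the input power:
  Pin = area_cm2 / 10000 * G = 199.8 / 10000 * 1000 = 19.98 W
Then compute efficiency:
  Efficiency = (Pout / Pin) * 100 = (3.61 / 19.98) * 100
  Efficiency = 18.068%

18.068


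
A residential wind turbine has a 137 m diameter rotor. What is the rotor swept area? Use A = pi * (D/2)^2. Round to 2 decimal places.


Compute the rotor radius:
  r = D / 2 = 137 / 2 = 68.5 m
Calculate swept area:
  A = pi * r^2 = pi * 68.5^2
  A = 14741.14 m^2

14741.14


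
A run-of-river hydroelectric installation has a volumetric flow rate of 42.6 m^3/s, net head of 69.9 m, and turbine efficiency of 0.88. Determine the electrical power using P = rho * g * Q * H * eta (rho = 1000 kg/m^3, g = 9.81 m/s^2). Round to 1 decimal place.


Apply the hydropower formula P = rho * g * Q * H * eta
rho * g = 1000 * 9.81 = 9810.0
P = 9810.0 * 42.6 * 69.9 * 0.88
P = 25706233.9 W

25706233.9


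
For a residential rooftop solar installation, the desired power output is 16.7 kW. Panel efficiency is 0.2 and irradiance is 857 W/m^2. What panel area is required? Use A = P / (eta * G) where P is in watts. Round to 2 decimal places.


Convert target power to watts: P = 16.7 * 1000 = 16700.0 W
Compute denominator: eta * G = 0.2 * 857 = 171.4
Required area A = P / (eta * G) = 16700.0 / 171.4
A = 97.43 m^2

97.43


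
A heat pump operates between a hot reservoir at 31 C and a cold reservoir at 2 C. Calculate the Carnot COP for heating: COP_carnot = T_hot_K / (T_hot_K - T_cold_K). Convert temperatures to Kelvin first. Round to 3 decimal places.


Convert to Kelvin:
  T_hot = 31 + 273.15 = 304.15 K
  T_cold = 2 + 273.15 = 275.15 K
Apply Carnot COP formula:
  COP = T_hot_K / (T_hot_K - T_cold_K) = 304.15 / 29.0
  COP = 10.488

10.488
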